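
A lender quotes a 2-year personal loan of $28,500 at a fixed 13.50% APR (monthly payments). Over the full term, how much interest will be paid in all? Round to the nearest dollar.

$4,179

At 13.50% the monthly rate is 0.0112500, so the payment is 28,500 × 0.0112500 / (1 − 1.0112500^−24) = $1,361.64.
Total paid = 24 × $1,361.64 = $32,679.36; interest = $32,679.36 − $28,500 = $4,179.36.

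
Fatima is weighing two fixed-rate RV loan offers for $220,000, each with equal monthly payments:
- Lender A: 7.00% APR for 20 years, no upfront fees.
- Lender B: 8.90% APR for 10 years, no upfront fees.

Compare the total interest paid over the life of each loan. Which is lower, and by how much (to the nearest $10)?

Lender B by $76,360

Lender A: at 7.00% the monthly rate is 0.0058333, so the payment is 220,000 × 0.0058333 / (1 − 1.0058333^−240) = $1,705.66.
Total interest on Lender A = 240 × $1,705.66 − $220,000 = $189,358.40.
Lender B: at 8.90% the monthly rate is 0.0074167, so the payment is 220,000 × 0.0074167 / (1 − 1.0074167^−120) = $2,774.97.
Total interest on Lender B = 120 × $2,774.97 − $220,000 = $112,996.40.
Lender B is lower by $76,362.00.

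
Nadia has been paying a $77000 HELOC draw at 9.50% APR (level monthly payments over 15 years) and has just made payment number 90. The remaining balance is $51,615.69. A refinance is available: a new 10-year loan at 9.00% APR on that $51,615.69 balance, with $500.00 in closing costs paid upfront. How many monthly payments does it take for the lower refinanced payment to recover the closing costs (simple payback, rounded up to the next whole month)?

Current payment = 77,000 × 9.5%/12 / (1 − (1+0.0079167)^−180) = $804.05.
Refinanced payment = 51,615.69 × 0.0075000 / (1 − (1+0.0075000)^−120) = $653.85.
Monthly savings = $804.05 − $653.85 = $150.20.
Break-even = $500.00 / $150.20 = 3.33 → 4 months.

4 months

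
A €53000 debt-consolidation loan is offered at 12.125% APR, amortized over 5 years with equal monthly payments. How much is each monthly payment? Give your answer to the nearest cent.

Monthly rate = 12.125%/12 = 0.0101042; payment = 53,000 × 0.0101042 / (1 − (1+0.0101042)^−60) = €1,182.31.

€1,182.31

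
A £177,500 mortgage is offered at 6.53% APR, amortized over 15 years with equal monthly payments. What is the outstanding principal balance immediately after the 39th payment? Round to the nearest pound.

£152,236

With monthly rate i = 6.53%/12 = 0.0054417, the balance after k of n payments is P · [(1+i)^n − (1+i)^k] / [(1+i)^n − 1].
(1+0.0054417)^180 = 2.65606199 and (1+0.0054417)^39 = 1.23571489, so the balance is 177,500 × (2.65606199 − 1.23571489) / (2.65606199 − 1) = £152,235.61.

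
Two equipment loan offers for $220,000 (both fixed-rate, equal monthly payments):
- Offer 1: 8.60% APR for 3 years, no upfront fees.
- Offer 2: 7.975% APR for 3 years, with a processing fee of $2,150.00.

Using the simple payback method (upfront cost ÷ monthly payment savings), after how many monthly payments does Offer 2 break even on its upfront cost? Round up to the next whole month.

Offer 1: at 8.60% the monthly rate is 0.0071667, so the payment is 220,000 × 0.0071667 / (1 − 1.0071667^−36) = $6,955.06.
Offer 2: monthly rate = 7.975%/12 = 0.0066458; payment = 220,000 × 0.0066458 / (1 − (1+0.0066458)^−36) = $6,891.46.
Monthly savings = $6,955.06 − $6,891.46 = $63.60.
Break-even = $2,150.00 / $63.60 = 33.81 → 34 months.

34 months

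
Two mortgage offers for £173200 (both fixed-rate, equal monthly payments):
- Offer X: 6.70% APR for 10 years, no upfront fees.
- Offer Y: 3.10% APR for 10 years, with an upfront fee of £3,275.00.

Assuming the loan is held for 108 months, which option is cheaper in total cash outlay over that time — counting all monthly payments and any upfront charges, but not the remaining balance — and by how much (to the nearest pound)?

Offer X: at 6.70% the monthly rate is 0.0055833, so the payment is 173,200 × 0.0055833 / (1 − 1.0055833^−120) = £1,984.32.
Offer Y: monthly rate = 3.1%/12 = 0.0025833; payment = 173,200 × 0.0025833 / (1 − (1+0.0025833)^−120) = £1,680.44.
Over 108 months: Offer X costs 108 × £1,984.32 = £214,306.56; Offer Y costs 108 × £1,680.44 + £3,275.00 = £184,762.52.
Offer Y is cheaper by £214,306.56 − £184,762.52 = £29,544.04.

Offer Y by £29,544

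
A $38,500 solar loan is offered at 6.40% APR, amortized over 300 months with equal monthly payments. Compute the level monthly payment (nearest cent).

$257.55

At 6.40% the monthly rate is 0.0053333, so the payment is 38,500 × 0.0053333 / (1 − 1.0053333^−300) = $257.55.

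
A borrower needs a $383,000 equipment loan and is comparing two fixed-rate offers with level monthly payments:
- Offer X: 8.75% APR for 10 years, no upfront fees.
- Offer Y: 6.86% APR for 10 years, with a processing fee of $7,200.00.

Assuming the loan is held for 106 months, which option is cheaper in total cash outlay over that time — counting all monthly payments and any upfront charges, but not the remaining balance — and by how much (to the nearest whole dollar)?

Offer Y by $33,148

Offer X: at 8.75% the monthly rate is 0.0072917, so the payment is 383,000 × 0.0072917 / (1 − 1.0072917^−120) = $4,800.01.
Offer Y: monthly rate = 6.86%/12 = 0.0057167; payment = 383,000 × 0.0057167 / (1 − (1+0.0057167)^−120) = $4,419.37.
Over 106 months: Offer X costs 106 × $4,800.01 = $508,801.06; Offer Y costs 106 × $4,419.37 + $7,200.00 = $475,653.22.
Offer Y is cheaper by $508,801.06 − $475,653.22 = $33,147.84.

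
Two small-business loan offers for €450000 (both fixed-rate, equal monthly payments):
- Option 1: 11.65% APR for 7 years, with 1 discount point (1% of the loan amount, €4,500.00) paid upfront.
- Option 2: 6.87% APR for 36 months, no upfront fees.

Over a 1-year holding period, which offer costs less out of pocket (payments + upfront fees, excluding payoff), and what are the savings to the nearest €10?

Option 1: at 11.65% the monthly rate is 0.0097083, so the payment is 450,000 × 0.0097083 / (1 − 1.0097083^−84) = €7,859.75.
Option 2: monthly rate = 6.87%/12 = 0.0057250; payment = 450,000 × 0.0057250 / (1 − (1+0.0057250)^−36) = €13,867.96.
Over 12 months: Option 1 costs 12 × €7,859.75 + €4,500.00 = €98,817.00; Option 2 costs 12 × €13,867.96 = €166,415.52.
Option 1 is cheaper by €166,415.52 − €98,817.00 = €67,598.52.

Option 1 by €67,600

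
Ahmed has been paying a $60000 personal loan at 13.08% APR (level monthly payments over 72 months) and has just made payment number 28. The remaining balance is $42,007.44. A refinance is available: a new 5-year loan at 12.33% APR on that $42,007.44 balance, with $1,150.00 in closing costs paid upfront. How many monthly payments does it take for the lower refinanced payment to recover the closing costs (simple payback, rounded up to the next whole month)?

Current payment = 60,000 × 13.08%/12 / (1 − (1+0.0109000)^−72) = $1,206.98.
Refinanced payment = 42,007.44 × 0.0102750 / (1 − (1+0.0102750)^−60) = $941.45.
Monthly savings = $1,206.98 − $941.45 = $265.53.
Break-even = $1,150.00 / $265.53 = 4.33 → 5 months.

5 months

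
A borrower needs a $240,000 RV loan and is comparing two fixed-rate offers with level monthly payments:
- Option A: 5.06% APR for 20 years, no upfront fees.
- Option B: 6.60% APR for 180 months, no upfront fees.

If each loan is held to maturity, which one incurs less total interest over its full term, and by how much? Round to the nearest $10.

Option A: monthly rate = 5.06%/12 = 0.0042167; payment = 240,000 × 0.0042167 / (1 − (1+0.0042167)^−240) = $1,591.86.
Total interest on Option A = 240 × $1,591.86 − $240,000 = $142,046.40.
Option B: at 6.60% the monthly rate is 0.0055000, so the payment is 240,000 × 0.0055000 / (1 − 1.0055000^−180) = $2,103.87.
Total interest on Option B = 180 × $2,103.87 − $240,000 = $138,696.60.
Option B is lower by $3,349.80.

Option B by $3,350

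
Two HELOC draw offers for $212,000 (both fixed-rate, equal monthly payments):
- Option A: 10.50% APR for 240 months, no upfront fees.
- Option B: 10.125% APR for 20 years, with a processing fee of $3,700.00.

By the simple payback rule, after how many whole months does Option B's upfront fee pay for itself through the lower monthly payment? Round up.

70 months

Option A: at 10.50% the monthly rate is 0.0087500, so the payment is 212,000 × 0.0087500 / (1 − 1.0087500^−240) = $2,116.57.
Option B: at 10.125% the monthly rate is 0.0084375, so the payment is 212,000 × 0.0084375 / (1 − 1.0084375^−240) = $2,063.43.
Monthly savings = $2,116.57 − $2,063.43 = $53.14.
Break-even = $3,700.00 / $53.14 = 69.63 → 70 months.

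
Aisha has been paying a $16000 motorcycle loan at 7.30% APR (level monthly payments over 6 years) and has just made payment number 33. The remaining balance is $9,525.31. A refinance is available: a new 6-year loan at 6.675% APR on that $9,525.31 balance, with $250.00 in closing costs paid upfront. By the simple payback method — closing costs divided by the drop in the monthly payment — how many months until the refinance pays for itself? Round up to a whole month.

Current payment = 16,000 × 7.3%/12 / (1 − (1+0.0060833)^−72) = $275.09.
Refinanced payment = 9,525.31 × 0.0055625 / (1 − (1+0.0055625)^−72) = $160.91.
Monthly savings = $275.09 − $160.91 = $114.18.
Break-even = $250.00 / $114.18 = 2.19 → 3 months.

3 months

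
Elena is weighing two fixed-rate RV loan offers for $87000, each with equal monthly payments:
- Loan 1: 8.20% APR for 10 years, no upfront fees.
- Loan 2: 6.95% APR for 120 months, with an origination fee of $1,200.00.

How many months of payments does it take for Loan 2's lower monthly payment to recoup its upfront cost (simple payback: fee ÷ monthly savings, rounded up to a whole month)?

Loan 1: at 8.20% the monthly rate is 0.0068333, so the payment is 87,000 × 0.0068333 / (1 − 1.0068333^−120) = $1,064.77.
Loan 2: monthly rate = 6.95%/12 = 0.0057917; payment = 87,000 × 0.0057917 / (1 − (1+0.0057917)^−120) = $1,007.90.
Monthly savings = $1,064.77 − $1,007.90 = $56.87.
Break-even = $1,200.00 / $56.87 = 21.10 → 22 months.

22 months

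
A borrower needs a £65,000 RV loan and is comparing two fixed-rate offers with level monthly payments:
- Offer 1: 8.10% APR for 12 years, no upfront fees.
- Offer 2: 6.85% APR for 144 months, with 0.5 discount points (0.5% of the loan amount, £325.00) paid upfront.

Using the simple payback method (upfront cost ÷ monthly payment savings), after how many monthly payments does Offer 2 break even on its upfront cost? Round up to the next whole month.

Offer 1: at 8.10% the monthly rate is 0.0067500, so the payment is 65,000 × 0.0067500 / (1 − 1.0067500^−144) = £707.16.
Offer 2: at 6.85% the monthly rate is 0.0057083, so the payment is 65,000 × 0.0057083 / (1 − 1.0057083^−144) = £663.26.
Monthly savings = £707.16 − £663.26 = £43.90.
Break-even = £325.00 / £43.90 = 7.40 → 8 months.

8 months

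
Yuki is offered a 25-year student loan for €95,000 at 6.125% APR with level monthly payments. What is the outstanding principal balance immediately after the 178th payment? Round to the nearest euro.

With monthly rate i = 6.125%/12 = 0.0051042, the balance after k of n payments is P · [(1+i)^n − (1+i)^k] / [(1+i)^n − 1].
(1+0.0051042)^300 = 4.60597959 and (1+0.0051042)^178 = 2.47497638, so the balance is 95,000 × (4.60597959 − 2.47497638) / (4.60597959 − 1) = €56,141.56.

€56,142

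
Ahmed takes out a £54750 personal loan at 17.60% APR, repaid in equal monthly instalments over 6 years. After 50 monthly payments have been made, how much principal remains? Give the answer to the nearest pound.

£23,105

With monthly rate i = 17.6%/12 = 0.0146667, the balance after k of n payments is P · [(1+i)^n − (1+i)^k] / [(1+i)^n − 1].
(1+0.0146667)^72 = 2.85288538 and (1+0.0146667)^50 = 2.07095026, so the balance is 54,750 × (2.85288538 − 2.07095026) / (2.85288538 − 1) = £23,105.02.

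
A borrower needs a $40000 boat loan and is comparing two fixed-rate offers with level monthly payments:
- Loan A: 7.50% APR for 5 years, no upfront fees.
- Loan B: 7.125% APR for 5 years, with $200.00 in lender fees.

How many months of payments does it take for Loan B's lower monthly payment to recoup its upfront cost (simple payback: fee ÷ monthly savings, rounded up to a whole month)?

29 months

Loan A: at 7.50% the monthly rate is 0.0062500, so the payment is 40,000 × 0.0062500 / (1 − 1.0062500^−60) = $801.52.
Loan B: monthly rate = 7.125%/12 = 0.0059375; payment = 40,000 × 0.0059375 / (1 − (1+0.0059375)^−60) = $794.41.
Monthly savings = $801.52 − $794.41 = $7.11.
Break-even = $200.00 / $7.11 = 28.13 → 29 months.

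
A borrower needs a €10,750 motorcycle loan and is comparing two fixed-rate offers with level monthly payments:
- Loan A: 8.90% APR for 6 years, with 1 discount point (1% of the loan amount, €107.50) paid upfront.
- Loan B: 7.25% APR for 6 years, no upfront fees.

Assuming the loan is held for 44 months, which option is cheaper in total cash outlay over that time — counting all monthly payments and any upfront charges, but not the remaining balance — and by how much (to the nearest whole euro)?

Loan A: monthly rate = 8.9%/12 = 0.0074167; payment = 10,750 × 0.0074167 / (1 − (1+0.0074167)^−72) = €193.24.
Loan B: monthly rate = 7.25%/12 = 0.0060417; payment = 10,750 × 0.0060417 / (1 − (1+0.0060417)^−72) = €184.57.
Over 44 months: Loan A costs 44 × €193.24 + €107.50 = €8,610.06; Loan B costs 44 × €184.57 = €8,121.08.
Loan B is cheaper by €8,610.06 − €8,121.08 = €488.98.

Loan B by €489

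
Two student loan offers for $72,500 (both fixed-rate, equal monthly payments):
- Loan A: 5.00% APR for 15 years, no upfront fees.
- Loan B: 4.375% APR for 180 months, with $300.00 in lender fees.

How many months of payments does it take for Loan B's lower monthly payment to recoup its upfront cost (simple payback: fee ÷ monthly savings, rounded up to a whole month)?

13 months

Loan A: at 5.00% the monthly rate is 0.0041667, so the payment is 72,500 × 0.0041667 / (1 − 1.0041667^−180) = $573.33.
Loan B: at 4.375% the monthly rate is 0.0036458, so the payment is 72,500 × 0.0036458 / (1 − 1.0036458^−180) = $550.00.
Monthly savings = $573.33 − $550.00 = $23.33.
Break-even = $300.00 / $23.33 = 12.86 → 13 months.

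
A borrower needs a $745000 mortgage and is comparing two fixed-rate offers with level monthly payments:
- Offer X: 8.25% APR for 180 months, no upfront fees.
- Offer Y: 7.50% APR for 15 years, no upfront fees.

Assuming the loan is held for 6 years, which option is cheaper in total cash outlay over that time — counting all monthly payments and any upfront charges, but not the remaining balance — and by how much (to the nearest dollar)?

Offer X: at 8.25% the monthly rate is 0.0068750, so the payment is 745,000 × 0.0068750 / (1 − 1.0068750^−180) = $7,227.55.
Offer Y: monthly rate = 7.5%/12 = 0.0062500; payment = 745,000 × 0.0062500 / (1 − (1+0.0062500)^−180) = $6,906.24.
Over 72 months: Offer X costs 72 × $7,227.55 = $520,383.60; Offer Y costs 72 × $6,906.24 = $497,249.28.
Offer Y is cheaper by $520,383.60 − $497,249.28 = $23,134.32.

Offer Y by $23,134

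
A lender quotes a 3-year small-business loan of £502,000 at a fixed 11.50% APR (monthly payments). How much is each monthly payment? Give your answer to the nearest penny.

At 11.50% the monthly rate is 0.0095833, so the payment is 502,000 × 0.0095833 / (1 − 1.0095833^−36) = £16,553.96.

£16,553.96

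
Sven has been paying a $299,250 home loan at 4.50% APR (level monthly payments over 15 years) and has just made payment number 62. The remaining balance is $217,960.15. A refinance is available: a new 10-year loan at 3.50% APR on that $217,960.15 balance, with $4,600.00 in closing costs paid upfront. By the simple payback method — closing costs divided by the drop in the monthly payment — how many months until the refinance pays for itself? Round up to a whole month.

Current payment = 299,250 × 4.5%/12 / (1 − (1+0.0037500)^−180) = $2,289.24.
Refinanced payment = 217,960.15 × 0.0029167 / (1 − (1+0.0029167)^−120) = $2,155.32.
Monthly savings = $2,289.24 − $2,155.32 = $133.92.
Break-even = $4,600.00 / $133.92 = 34.35 → 35 months.

35 months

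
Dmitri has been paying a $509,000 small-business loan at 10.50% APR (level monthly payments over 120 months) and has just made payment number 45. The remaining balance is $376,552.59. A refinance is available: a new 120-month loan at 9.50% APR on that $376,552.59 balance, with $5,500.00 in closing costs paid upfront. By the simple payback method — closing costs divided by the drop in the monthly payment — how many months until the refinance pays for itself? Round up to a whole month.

Current payment = 509,000 × 10.5%/12 / (1 − (1+0.0087500)^−120) = $6,868.19.
Refinanced payment = 376,552.59 × 0.0079167 / (1 − (1+0.0079167)^−120) = $4,872.50.
Monthly savings = $6,868.19 − $4,872.50 = $1,995.69.
Break-even = $5,500.00 / $1,995.69 = 2.76 → 3 months.

3 months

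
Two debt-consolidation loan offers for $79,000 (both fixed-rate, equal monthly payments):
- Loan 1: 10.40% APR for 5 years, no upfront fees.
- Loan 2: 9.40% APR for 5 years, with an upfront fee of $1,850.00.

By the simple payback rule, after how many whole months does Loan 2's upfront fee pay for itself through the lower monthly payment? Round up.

Loan 1: monthly rate = 10.4%/12 = 0.0086667; payment = 79,000 × 0.0086667 / (1 − (1+0.0086667)^−60) = $1,694.11.
Loan 2: at 9.40% the monthly rate is 0.0078333, so the payment is 79,000 × 0.0078333 / (1 − 1.0078333^−60) = $1,655.29.
Monthly savings = $1,694.11 − $1,655.29 = $38.82.
Break-even = $1,850.00 / $38.82 = 47.66 → 48 months.

48 months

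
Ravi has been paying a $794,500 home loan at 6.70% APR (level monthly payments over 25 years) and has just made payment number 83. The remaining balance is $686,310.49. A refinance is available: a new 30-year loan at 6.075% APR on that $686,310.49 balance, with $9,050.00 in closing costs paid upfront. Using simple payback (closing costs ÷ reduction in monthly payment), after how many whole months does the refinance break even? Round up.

Current payment = 794,500 × 6.7%/12 / (1 − (1+0.0055833)^−300) = $5,464.23.
Refinanced payment = 686,310.49 × 0.0050625 / (1 − (1+0.0050625)^−360) = $4,147.93.
Monthly savings = $5,464.23 − $4,147.93 = $1,316.30.
Break-even = $9,050.00 / $1,316.30 = 6.88 → 7 months.

7 months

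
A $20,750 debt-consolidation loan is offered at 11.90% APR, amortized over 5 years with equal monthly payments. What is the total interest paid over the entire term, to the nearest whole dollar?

At 11.90% the monthly rate is 0.0099167, so the payment is 20,750 × 0.0099167 / (1 − 1.0099167^−60) = $460.52.
Total paid = 60 × $460.52 = $27,631.20; interest = $27,631.20 − $20,750 = $6,881.20.

$6,881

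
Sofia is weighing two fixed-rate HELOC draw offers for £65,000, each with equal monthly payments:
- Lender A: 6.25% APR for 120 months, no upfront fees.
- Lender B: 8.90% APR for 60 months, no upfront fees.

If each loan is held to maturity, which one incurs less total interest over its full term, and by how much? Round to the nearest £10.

Lender A: at 6.25% the monthly rate is 0.0052083, so the payment is 65,000 × 0.0052083 / (1 − 1.0052083^−120) = £729.82.
Total interest on Lender A = 120 × £729.82 − £65,000 = £22,578.40.
Lender B: monthly rate = 8.9%/12 = 0.0074167; payment = 65,000 × 0.0074167 / (1 − (1+0.0074167)^−60) = £1,346.14.
Total interest on Lender B = 60 × £1,346.14 − £65,000 = £15,768.40.
Lender B is lower by £6,810.00.

Lender B by £6,810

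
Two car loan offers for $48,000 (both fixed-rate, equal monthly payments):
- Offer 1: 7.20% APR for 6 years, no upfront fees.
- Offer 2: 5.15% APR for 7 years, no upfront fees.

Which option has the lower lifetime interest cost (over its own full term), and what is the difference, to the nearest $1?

Offer 1: monthly rate = 7.2%/12 = 0.0060000; payment = 48,000 × 0.0060000 / (1 − (1+0.0060000)^−72) = $822.97.
Total interest on Offer 1 = 72 × $822.97 − $48,000 = $11,253.84.
Offer 2: monthly rate = 5.15%/12 = 0.0042917; payment = 48,000 × 0.0042917 / (1 − (1+0.0042917)^−84) = $681.82.
Total interest on Offer 2 = 84 × $681.82 − $48,000 = $9,272.88.
Offer 2 is lower by $1,980.96.

Offer 2 by $1,981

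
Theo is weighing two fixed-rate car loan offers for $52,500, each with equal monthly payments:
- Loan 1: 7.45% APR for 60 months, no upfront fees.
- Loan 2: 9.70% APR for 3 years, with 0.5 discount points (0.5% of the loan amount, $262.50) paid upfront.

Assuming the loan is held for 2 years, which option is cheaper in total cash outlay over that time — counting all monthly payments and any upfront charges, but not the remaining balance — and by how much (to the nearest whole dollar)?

Loan 1: at 7.45% the monthly rate is 0.0062083, so the payment is 52,500 × 0.0062083 / (1 − 1.0062083^−60) = $1,050.75.
Loan 2: at 9.70% the monthly rate is 0.0080833, so the payment is 52,500 × 0.0080833 / (1 − 1.0080833^−36) = $1,686.64.
Over 24 months: Loan 1 costs 24 × $1,050.75 = $25,218.00; Loan 2 costs 24 × $1,686.64 + $262.50 = $40,741.86.
Loan 1 is cheaper by $40,741.86 − $25,218.00 = $15,523.86.

Loan 1 by $15,524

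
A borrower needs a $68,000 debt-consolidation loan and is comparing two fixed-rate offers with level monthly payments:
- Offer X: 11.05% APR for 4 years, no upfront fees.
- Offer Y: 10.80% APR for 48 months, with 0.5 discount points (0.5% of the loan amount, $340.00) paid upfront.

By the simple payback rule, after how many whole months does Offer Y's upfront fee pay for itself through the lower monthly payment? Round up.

42 months

Offer X: at 11.05% the monthly rate is 0.0092083, so the payment is 68,000 × 0.0092083 / (1 − 1.0092083^−48) = $1,759.15.
Offer Y: at 10.80% the monthly rate is 0.0090000, so the payment is 68,000 × 0.0090000 / (1 − 1.0090000^−48) = $1,750.90.
Monthly savings = $1,759.15 − $1,750.90 = $8.25.
Break-even = $340.00 / $8.25 = 41.21 → 42 months.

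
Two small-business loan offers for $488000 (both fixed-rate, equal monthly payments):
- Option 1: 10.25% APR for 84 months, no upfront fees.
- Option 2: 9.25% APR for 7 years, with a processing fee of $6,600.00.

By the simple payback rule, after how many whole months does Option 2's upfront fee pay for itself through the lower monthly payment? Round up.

Option 1: at 10.25% the monthly rate is 0.0085417, so the payment is 488,000 × 0.0085417 / (1 − 1.0085417^−84) = $8,164.55.
Option 2: at 9.25% the monthly rate is 0.0077083, so the payment is 488,000 × 0.0077083 / (1 − 1.0077083^−84) = $7,913.53.
Monthly savings = $8,164.55 − $7,913.53 = $251.02.
Break-even = $6,600.00 / $251.02 = 26.29 → 27 months.

27 months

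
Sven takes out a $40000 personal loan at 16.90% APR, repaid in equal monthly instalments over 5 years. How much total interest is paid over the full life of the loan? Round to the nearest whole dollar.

Monthly rate = 16.9%/12 = 0.0140833; payment = 40,000 × 0.0140833 / (1 − (1+0.0140833)^−60) = $991.95.
Total paid = 60 × $991.95 = $59,517.00; interest = $59,517.00 − $40,000 = $19,517.00.

$19,517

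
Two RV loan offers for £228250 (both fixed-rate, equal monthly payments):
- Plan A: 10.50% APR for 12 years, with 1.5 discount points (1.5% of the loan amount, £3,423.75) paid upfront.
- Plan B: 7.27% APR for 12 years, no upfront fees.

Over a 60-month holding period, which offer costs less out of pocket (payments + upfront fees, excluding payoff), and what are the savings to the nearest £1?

Plan A: monthly rate = 10.5%/12 = 0.0087500; payment = 228,250 × 0.0087500 / (1 − (1+0.0087500)^−144) = £2,794.10.
Plan B: at 7.27% the monthly rate is 0.0060583, so the payment is 228,250 × 0.0060583 / (1 − 1.0060583^−144) = £2,380.26.
Over 60 months: Plan A costs 60 × £2,794.10 + £3,423.75 = £171,069.75; Plan B costs 60 × £2,380.26 = £142,815.60.
Plan B is cheaper by £171,069.75 − £142,815.60 = £28,254.15.

Plan B by £28,254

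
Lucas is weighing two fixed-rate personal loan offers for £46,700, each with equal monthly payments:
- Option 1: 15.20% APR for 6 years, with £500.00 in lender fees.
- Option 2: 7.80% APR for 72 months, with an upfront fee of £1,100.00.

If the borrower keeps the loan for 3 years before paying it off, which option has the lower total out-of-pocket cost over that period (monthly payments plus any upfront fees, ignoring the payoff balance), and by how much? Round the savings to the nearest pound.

Option 2 by £5,819

Option 1: at 15.20% the monthly rate is 0.0126667, so the payment is 46,700 × 0.0126667 / (1 − 1.0126667^−72) = £992.55.
Option 2: at 7.80% the monthly rate is 0.0065000, so the payment is 46,700 × 0.0065000 / (1 − 1.0065000^−72) = £814.25.
Over 36 months: Option 1 costs 36 × £992.55 + £500.00 = £36,231.80; Option 2 costs 36 × £814.25 + £1,100.00 = £30,413.00.
Option 2 is cheaper by £36,231.80 − £30,413.00 = £5,818.80.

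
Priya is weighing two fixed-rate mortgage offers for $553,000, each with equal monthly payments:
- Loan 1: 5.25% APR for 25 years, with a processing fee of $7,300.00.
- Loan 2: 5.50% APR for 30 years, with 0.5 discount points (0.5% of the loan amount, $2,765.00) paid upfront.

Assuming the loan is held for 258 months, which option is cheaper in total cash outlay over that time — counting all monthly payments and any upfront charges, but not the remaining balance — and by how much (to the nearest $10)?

Loan 2 by $49,420

Loan 1: monthly rate = 5.25%/12 = 0.0043750; payment = 553,000 × 0.0043750 / (1 − (1+0.0043750)^−300) = $3,313.84.
Loan 2: monthly rate = 5.5%/12 = 0.0045833; payment = 553,000 × 0.0045833 / (1 − (1+0.0045833)^−360) = $3,139.87.
Over 258 months: Loan 1 costs 258 × $3,313.84 + $7,300.00 = $862,270.72; Loan 2 costs 258 × $3,139.87 + $2,765.00 = $812,851.46.
Loan 2 is cheaper by $862,270.72 − $812,851.46 = $49,419.26.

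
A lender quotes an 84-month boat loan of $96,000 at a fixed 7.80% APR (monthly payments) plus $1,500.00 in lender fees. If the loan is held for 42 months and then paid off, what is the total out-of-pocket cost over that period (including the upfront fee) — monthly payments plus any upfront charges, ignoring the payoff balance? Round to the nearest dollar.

Monthly rate = 7.8%/12 = 0.0065000; payment = 96,000 × 0.0065000 / (1 − (1+0.0065000)^−84) = $1,486.73.
Total outlay = 42 × $1,486.73 + $1,500.00 = $63,942.66.

$63,943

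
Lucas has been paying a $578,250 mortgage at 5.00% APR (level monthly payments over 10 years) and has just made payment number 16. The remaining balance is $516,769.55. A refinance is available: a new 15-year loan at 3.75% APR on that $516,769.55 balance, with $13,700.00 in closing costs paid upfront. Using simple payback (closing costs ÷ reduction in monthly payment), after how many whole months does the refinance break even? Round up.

Current payment = 578,250 × 5%/12 / (1 − (1+0.0041667)^−120) = $6,133.24.
Refinanced payment = 516,769.55 × 0.0031250 / (1 − (1+0.0031250)^−180) = $3,758.06.
Monthly savings = $6,133.24 − $3,758.06 = $2,375.18.
Break-even = $13,700.00 / $2,375.18 = 5.77 → 6 months.

6 months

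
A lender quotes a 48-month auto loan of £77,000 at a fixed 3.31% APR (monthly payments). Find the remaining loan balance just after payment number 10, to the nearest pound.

£61,787

With monthly rate i = 3.31%/12 = 0.0027583, the balance after k of n payments is P · [(1+i)^n − (1+i)^k] / [(1+i)^n − 1].
(1+0.0027583)^48 = 1.14135680 and (1+0.0027583)^10 = 1.02792824, so the balance is 77,000 × (1.14135680 − 1.02792824) / (1.14135680 − 1) = £61,786.90.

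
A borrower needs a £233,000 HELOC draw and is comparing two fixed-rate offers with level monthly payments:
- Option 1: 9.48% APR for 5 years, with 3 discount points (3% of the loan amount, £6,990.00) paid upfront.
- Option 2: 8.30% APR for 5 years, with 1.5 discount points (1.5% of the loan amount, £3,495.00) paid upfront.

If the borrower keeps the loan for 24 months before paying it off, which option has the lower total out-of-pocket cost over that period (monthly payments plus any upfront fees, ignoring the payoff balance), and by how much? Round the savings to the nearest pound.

Option 1: at 9.48% the monthly rate is 0.0079000, so the payment is 233,000 × 0.0079000 / (1 − 1.0079000^−60) = £4,891.16.
Option 2: monthly rate = 8.3%/12 = 0.0069167; payment = 233,000 × 0.0069167 / (1 − (1+0.0069167)^−60) = £4,757.92.
Over 24 months: Option 1 costs 24 × £4,891.16 + £6,990.00 = £124,377.84; Option 2 costs 24 × £4,757.92 + £3,495.00 = £117,685.08.
Option 2 is cheaper by £124,377.84 − £117,685.08 = £6,692.76.

Option 2 by £6,693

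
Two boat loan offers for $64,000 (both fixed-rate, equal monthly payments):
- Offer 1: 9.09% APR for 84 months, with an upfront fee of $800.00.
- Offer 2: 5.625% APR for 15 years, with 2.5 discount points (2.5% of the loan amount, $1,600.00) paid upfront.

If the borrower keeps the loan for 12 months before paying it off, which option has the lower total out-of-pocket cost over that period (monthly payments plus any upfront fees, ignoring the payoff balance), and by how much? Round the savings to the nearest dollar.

Offer 1: monthly rate = 9.09%/12 = 0.0075750; payment = 64,000 × 0.0075750 / (1 − (1+0.0075750)^−84) = $1,032.63.
Offer 2: monthly rate = 5.625%/12 = 0.0046875; payment = 64,000 × 0.0046875 / (1 − (1+0.0046875)^−180) = $527.19.
Over 12 months: Offer 1 costs 12 × $1,032.63 + $800.00 = $13,191.56; Offer 2 costs 12 × $527.19 + $1,600.00 = $7,926.28.
Offer 2 is cheaper by $13,191.56 − $7,926.28 = $5,265.28.

Offer 2 by $5,265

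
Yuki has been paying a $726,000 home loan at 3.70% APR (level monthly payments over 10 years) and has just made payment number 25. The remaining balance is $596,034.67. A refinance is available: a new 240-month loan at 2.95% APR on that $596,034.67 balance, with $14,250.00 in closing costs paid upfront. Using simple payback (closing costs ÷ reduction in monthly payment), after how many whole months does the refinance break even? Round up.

4 months

Current payment = 726,000 × 3.7%/12 / (1 − (1+0.0030833)^−120) = $7,247.33.
Refinanced payment = 596,034.67 × 0.0024583 / (1 − (1+0.0024583)^−240) = $3,290.70.
Monthly savings = $7,247.33 − $3,290.70 = $3,956.63.
Break-even = $14,250.00 / $3,956.63 = 3.60 → 4 months.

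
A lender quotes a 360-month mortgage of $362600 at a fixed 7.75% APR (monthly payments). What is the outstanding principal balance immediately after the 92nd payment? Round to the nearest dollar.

With monthly rate i = 7.75%/12 = 0.0064583, the balance after k of n payments is P · [(1+i)^n − (1+i)^k] / [(1+i)^n − 1].
(1+0.0064583)^360 = 10.15051413 and (1+0.0064583)^92 = 1.80806321, so the balance is 362,600 × (10.15051413 − 1.80806321) / (10.15051413 − 1) = $330,579.53.

$330,580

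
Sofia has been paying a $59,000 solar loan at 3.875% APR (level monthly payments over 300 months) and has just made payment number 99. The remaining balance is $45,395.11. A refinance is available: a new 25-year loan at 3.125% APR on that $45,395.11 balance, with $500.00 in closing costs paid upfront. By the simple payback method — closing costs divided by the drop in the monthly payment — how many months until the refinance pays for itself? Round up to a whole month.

6 months

Current payment = 59,000 × 3.875%/12 / (1 − (1+0.0032292)^−300) = $307.37.
Refinanced payment = 45,395.11 × 0.0026042 / (1 − (1+0.0026042)^−300) = $218.23.
Monthly savings = $307.37 − $218.23 = $89.14.
Break-even = $500.00 / $89.14 = 5.61 → 6 months.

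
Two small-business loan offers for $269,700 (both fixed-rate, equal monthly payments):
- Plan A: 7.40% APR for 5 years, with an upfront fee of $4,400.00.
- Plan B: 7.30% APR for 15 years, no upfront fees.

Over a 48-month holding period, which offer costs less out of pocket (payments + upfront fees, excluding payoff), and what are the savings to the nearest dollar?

Plan B by $144,648

Plan A: at 7.40% the monthly rate is 0.0061667, so the payment is 269,700 × 0.0061667 / (1 − 1.0061667^−60) = $5,391.43.
Plan B: monthly rate = 7.3%/12 = 0.0060833; payment = 269,700 × 0.0060833 / (1 − (1+0.0060833)^−180) = $2,469.60.
Over 48 months: Plan A costs 48 × $5,391.43 + $4,400.00 = $263,188.64; Plan B costs 48 × $2,469.60 = $118,540.80.
Plan B is cheaper by $263,188.64 − $118,540.80 = $144,647.84.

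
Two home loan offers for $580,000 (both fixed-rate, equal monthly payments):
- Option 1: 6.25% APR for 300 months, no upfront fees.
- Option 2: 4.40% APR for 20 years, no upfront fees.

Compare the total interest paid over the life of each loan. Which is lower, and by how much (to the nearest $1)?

Option 1: at 6.25% the monthly rate is 0.0052083, so the payment is 580,000 × 0.0052083 / (1 − 1.0052083^−300) = $3,826.08.
Total interest on Option 1 = 300 × $3,826.08 − $580,000 = $567,824.00.
Option 2: at 4.40% the monthly rate is 0.0036667, so the payment is 580,000 × 0.0036667 / (1 − 1.0036667^−240) = $3,638.13.
Total interest on Option 2 = 240 × $3,638.13 − $580,000 = $293,151.20.
Option 2 is lower by $274,672.80.

Option 2 by $274,673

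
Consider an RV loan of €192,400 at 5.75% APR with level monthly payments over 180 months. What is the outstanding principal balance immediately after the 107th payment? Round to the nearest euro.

€98,222

With monthly rate i = 5.75%/12 = 0.0047917, the balance after k of n payments is P · [(1+i)^n − (1+i)^k] / [(1+i)^n − 1].
(1+0.0047917)^180 = 2.36420112 and (1+0.0047917)^107 = 1.66776412, so the balance is 192,400 × (2.36420112 − 1.66776412) / (2.36420112 − 1) = €98,221.94.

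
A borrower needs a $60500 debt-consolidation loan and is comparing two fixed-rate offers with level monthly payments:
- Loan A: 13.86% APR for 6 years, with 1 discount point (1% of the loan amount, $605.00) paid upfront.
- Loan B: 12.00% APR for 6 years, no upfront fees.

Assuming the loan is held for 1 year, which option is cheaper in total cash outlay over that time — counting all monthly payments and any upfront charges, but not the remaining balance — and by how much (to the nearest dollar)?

Loan B by $1,317

Loan A: at 13.86% the monthly rate is 0.0115500, so the payment is 60,500 × 0.0115500 / (1 − 1.0115500^−72) = $1,242.12.
Loan B: monthly rate = 12%/12 = 0.0100000; payment = 60,500 × 0.0100000 / (1 − (1+0.0100000)^−72) = $1,182.79.
Over 12 months: Loan A costs 12 × $1,242.12 + $605.00 = $15,510.44; Loan B costs 12 × $1,182.79 = $14,193.48.
Loan B is cheaper by $15,510.44 − $14,193.48 = $1,316.96.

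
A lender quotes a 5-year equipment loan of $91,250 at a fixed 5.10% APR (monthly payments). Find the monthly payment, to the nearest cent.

Monthly rate = 5.1%/12 = 0.0042500; payment = 91,250 × 0.0042500 / (1 − (1+0.0042500)^−60) = $1,726.18.

$1,726.18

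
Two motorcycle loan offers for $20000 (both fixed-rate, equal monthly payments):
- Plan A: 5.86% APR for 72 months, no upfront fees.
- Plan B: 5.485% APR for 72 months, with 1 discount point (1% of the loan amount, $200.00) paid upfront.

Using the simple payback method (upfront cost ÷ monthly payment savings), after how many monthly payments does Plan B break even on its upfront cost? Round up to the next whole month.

57 months

Plan A: monthly rate = 5.86%/12 = 0.0048833; payment = 20,000 × 0.0048833 / (1 − (1+0.0048833)^−72) = $330.14.
Plan B: monthly rate = 5.485%/12 = 0.0045708; payment = 20,000 × 0.0045708 / (1 − (1+0.0045708)^−72) = $326.62.
Monthly savings = $330.14 − $326.62 = $3.52.
Break-even = $200.00 / $3.52 = 56.82 → 57 months.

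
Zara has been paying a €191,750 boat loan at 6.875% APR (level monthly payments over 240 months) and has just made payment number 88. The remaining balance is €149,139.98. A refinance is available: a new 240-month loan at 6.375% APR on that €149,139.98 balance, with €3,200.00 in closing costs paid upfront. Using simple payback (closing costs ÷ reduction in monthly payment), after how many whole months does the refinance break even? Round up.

9 months

Current payment = 191,750 × 6.875%/12 / (1 − (1+0.0057292)^−240) = €1,472.28.
Refinanced payment = 149,139.98 × 0.0053125 / (1 − (1+0.0053125)^−240) = €1,101.00.
Monthly savings = €1,472.28 − €1,101.00 = €371.28.
Break-even = €3,200.00 / €371.28 = 8.62 → 9 months.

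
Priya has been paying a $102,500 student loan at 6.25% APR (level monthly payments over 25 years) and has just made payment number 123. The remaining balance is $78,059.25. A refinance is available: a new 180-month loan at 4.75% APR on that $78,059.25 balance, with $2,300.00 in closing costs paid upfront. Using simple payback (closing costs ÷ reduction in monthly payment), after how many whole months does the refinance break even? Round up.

34 months

Current payment = 102,500 × 6.25%/12 / (1 − (1+0.0052083)^−300) = $676.16.
Refinanced payment = 78,059.25 × 0.0039583 / (1 − (1+0.0039583)^−180) = $607.17.
Monthly savings = $676.16 − $607.17 = $68.99.
Break-even = $2,300.00 / $68.99 = 33.34 → 34 months.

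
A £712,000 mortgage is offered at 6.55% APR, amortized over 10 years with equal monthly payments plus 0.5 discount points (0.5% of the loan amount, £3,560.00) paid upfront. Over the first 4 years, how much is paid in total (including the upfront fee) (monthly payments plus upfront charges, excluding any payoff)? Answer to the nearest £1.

£392,492

At 6.55% the monthly rate is 0.0054583, so the payment is 712,000 × 0.0054583 / (1 − 1.0054583^−120) = £8,102.74.
Total outlay = 48 × £8,102.74 + £3,560.00 = £392,491.52.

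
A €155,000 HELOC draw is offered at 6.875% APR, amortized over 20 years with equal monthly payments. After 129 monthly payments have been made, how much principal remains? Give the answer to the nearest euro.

€97,549

With monthly rate i = 6.875%/12 = 0.0057292, the balance after k of n payments is P · [(1+i)^n − (1+i)^k] / [(1+i)^n − 1].
(1+0.0057292)^240 = 3.93958811 and (1+0.0057292)^129 = 2.08955985, so the balance is 155,000 × (3.93958811 − 2.08955985) / (3.93958811 − 1) = €97,549.17.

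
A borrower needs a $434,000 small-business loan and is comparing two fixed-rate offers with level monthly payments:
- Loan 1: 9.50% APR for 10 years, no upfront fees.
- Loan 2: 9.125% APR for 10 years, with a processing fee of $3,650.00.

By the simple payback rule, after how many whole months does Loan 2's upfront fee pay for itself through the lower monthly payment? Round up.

Loan 1: at 9.50% the monthly rate is 0.0079167, so the payment is 434,000 × 0.0079167 / (1 − 1.0079167^−120) = $5,615.85.
Loan 2: at 9.125% the monthly rate is 0.0076042, so the payment is 434,000 × 0.0076042 / (1 − 1.0076042^−120) = $5,527.13.
Monthly savings = $5,615.85 − $5,527.13 = $88.72.
Break-even = $3,650.00 / $88.72 = 41.14 → 42 months.

42 months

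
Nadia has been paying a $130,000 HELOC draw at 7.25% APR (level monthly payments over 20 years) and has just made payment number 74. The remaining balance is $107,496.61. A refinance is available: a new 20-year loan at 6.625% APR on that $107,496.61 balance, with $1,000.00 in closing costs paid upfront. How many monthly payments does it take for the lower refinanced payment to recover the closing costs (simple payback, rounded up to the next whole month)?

Current payment = 130,000 × 7.25%/12 / (1 − (1+0.0060417)^−240) = $1,027.49.
Refinanced payment = 107,496.61 × 0.0055208 / (1 − (1+0.0055208)^−240) = $809.40.
Monthly savings = $1,027.49 − $809.40 = $218.09.
Break-even = $1,000.00 / $218.09 = 4.59 → 5 months.

5 months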